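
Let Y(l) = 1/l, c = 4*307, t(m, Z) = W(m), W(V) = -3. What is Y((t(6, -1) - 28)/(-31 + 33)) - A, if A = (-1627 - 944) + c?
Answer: 41631/31 ≈ 1342.9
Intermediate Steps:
t(m, Z) = -3
c = 1228
Y(l) = 1/l
A = -1343 (A = (-1627 - 944) + 1228 = -2571 + 1228 = -1343)
Y((t(6, -1) - 28)/(-31 + 33)) - A = 1/((-3 - 28)/(-31 + 33)) - 1*(-1343) = 1/(-31/2) + 1343 = -2/31 + 1343 = 41631/31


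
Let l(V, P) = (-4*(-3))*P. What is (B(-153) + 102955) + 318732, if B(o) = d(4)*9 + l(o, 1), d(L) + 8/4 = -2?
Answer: 421663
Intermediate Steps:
d(L) = -4 (d(L) = -2 - 2 = -4)
l(V, P) = 12*P
B(o) = -24 (B(o) = -4*9 + 12*1 = -36 + 12 = -24)
(B(-153) + 102955) + 318732 = (-24 + 102955) + 318732 = 102931 + 318732 = 421663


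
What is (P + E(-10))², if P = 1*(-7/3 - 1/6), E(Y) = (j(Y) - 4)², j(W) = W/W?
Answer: 169/4 ≈ 42.250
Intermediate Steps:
j(W) = 1
E(Y) = 9 (E(Y) = (1 - 4)² = (-3)² = 9)
P = -5/2 (P = 1*(-7*⅓ - 1*⅙) = 1*(-7/3 - ⅙) = 1*(-5/2) = -5/2 ≈ -2.5000)
(P + E(-10))² = (-5/2 + 9)² = (13/2)² = 169/4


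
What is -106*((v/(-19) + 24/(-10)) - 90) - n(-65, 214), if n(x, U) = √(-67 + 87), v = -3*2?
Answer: 927288/95 - 2*√5 ≈ 9756.5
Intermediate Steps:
v = -6
n(x, U) = 2*√5 (n(x, U) = √20 = 2*√5)
-106*((v/(-19) + 24/(-10)) - 90) - n(-65, 214) = -106*((-6/(-19) + 24/(-10)) - 90) - 2*√5 = -106*((-6*(-1/19) + 24*(-⅒)) - 90) - 2*√5 = -106*((6/19 - 12/5) - 90) - 2*√5 = -106*(-198/95 - 90) - 2*√5 = -106*(-8748/95) - 2*√5 = 927288/95 - 2*√5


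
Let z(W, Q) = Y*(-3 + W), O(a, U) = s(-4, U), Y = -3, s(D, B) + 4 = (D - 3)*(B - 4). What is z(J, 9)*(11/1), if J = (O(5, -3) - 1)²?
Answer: -63789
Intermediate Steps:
s(D, B) = -4 + (-4 + B)*(-3 + D) (s(D, B) = -4 + (D - 3)*(B - 4) = -4 + (-3 + D)*(-4 + B) = -4 + (-4 + B)*(-3 + D))
O(a, U) = 24 - 7*U (O(a, U) = 8 - 4*(-4) - 3*U + U*(-4) = 8 + 16 - 3*U - 4*U = 24 - 7*U)
J = 1936 (J = ((24 - 7*(-3)) - 1)² = ((24 + 21) - 1)² = (45 - 1)² = 44² = 1936)
z(W, Q) = 9 - 3*W (z(W, Q) = -3*(-3 + W) = 9 - 3*W)
z(J, 9)*(11/1) = (9 - 3*1936)*(11/1) = (9 - 5808)*(11*1) = -5799*11 = -63789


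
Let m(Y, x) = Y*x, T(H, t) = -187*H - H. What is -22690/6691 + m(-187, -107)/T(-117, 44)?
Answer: -365209021/147175236 ≈ -2.4815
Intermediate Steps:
T(H, t) = -188*H
-22690/6691 + m(-187, -107)/T(-117, 44) = -22690/6691 + (-187*(-107))/((-188*(-117))) = -22690*1/6691 + 20009/21996 = -22690/6691 + 20009*(1/21996) = -22690/6691 + 20009/21996 = -365209021/147175236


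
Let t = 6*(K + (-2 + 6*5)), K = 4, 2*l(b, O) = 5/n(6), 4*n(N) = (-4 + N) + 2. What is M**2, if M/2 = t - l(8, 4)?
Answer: 143641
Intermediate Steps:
n(N) = -1/2 + N/4 (n(N) = ((-4 + N) + 2)/4 = (-2 + N)/4 = -1/2 + N/4)
l(b, O) = 5/2 (l(b, O) = (5/(-1/2 + (1/4)*6))/2 = (5/(-1/2 + 3/2))/2 = (5/1)/2 = (5*1)/2 = (1/2)*5 = 5/2)
t = 192 (t = 6*(4 + (-2 + 6*5)) = 6*(4 + (-2 + 30)) = 6*(4 + 28) = 6*32 = 192)
M = 379 (M = 2*(192 - 1*5/2) = 2*(192 - 5/2) = 2*(379/2) = 379)
M**2 = 379**2 = 143641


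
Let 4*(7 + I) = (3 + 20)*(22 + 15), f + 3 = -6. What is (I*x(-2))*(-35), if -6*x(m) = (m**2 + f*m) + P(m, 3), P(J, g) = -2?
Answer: 144025/6 ≈ 24004.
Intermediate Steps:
f = -9 (f = -3 - 6 = -9)
I = 823/4 (I = -7 + ((3 + 20)*(22 + 15))/4 = -7 + (23*37)/4 = -7 + (1/4)*851 = -7 + 851/4 = 823/4 ≈ 205.75)
x(m) = 1/3 - m**2/6 + 3*m/2 (x(m) = -((m**2 - 9*m) - 2)/6 = -(-2 + m**2 - 9*m)/6 = 1/3 - m**2/6 + 3*m/2)
(I*x(-2))*(-35) = (823*(1/3 - 1/6*(-2)**2 + (3/2)*(-2))/4)*(-35) = (823*(1/3 - 1/6*4 - 3)/4)*(-35) = (823*(1/3 - 2/3 - 3)/4)*(-35) = ((823/4)*(-10/3))*(-35) = -4115/6*(-35) = 144025/6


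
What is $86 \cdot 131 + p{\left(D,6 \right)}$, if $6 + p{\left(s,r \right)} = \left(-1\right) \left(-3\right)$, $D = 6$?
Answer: $11263$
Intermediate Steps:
$p{\left(s,r \right)} = -3$ ($p{\left(s,r \right)} = -6 - -3 = -6 + 3 = -3$)
$86 \cdot 131 + p{\left(D,6 \right)} = 86 \cdot 131 - 3 = 11266 - 3 = 11263$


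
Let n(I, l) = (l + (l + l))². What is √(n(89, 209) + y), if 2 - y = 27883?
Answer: 8*√5707 ≈ 604.36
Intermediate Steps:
n(I, l) = 9*l² (n(I, l) = (l + 2*l)² = (3*l)² = 9*l²)
y = -27881 (y = 2 - 1*27883 = 2 - 27883 = -27881)
√(n(89, 209) + y) = √(9*209² - 27881) = √(9*43681 - 27881) = √(393129 - 27881) = √365248 = 8*√5707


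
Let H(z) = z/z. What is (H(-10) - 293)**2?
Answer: 85264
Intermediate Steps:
H(z) = 1
(H(-10) - 293)**2 = (1 - 293)**2 = (-292)**2 = 85264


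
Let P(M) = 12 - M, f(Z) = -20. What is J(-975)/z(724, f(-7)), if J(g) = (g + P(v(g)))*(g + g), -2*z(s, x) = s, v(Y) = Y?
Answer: 11700/181 ≈ 64.641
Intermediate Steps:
z(s, x) = -s/2
J(g) = 24*g (J(g) = (g + (12 - g))*(g + g) = 12*(2*g) = 24*g)
J(-975)/z(724, f(-7)) = (24*(-975))/((-1/2*724)) = -23400/(-362) = -23400*(-1/362) = 11700/181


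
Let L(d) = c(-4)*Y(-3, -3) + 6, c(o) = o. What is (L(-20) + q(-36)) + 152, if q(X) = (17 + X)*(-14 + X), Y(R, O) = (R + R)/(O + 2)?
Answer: 1084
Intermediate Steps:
Y(R, O) = 2*R/(2 + O) (Y(R, O) = (2*R)/(2 + O) = 2*R/(2 + O))
L(d) = -18 (L(d) = -8*(-3)/(2 - 3) + 6 = -8*(-3)/(-1) + 6 = -8*(-3)*(-1) + 6 = -4*6 + 6 = -24 + 6 = -18)
q(X) = (-14 + X)*(17 + X)
(L(-20) + q(-36)) + 152 = (-18 + (-238 + (-36)² + 3*(-36))) + 152 = (-18 + (-238 + 1296 - 108)) + 152 = (-18 + 950) + 152 = 932 + 152 = 1084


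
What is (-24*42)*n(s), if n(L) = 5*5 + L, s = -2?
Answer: -23184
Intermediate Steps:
n(L) = 25 + L
(-24*42)*n(s) = (-24*42)*(25 - 2) = -1008*23 = -23184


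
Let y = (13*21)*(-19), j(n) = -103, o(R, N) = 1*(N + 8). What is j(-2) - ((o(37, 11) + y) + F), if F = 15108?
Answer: -10043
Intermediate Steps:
o(R, N) = 8 + N (o(R, N) = 1*(8 + N) = 8 + N)
y = -5187 (y = 273*(-19) = -5187)
j(-2) - ((o(37, 11) + y) + F) = -103 - (((8 + 11) - 5187) + 15108) = -103 - ((19 - 5187) + 15108) = -103 - (-5168 + 15108) = -103 - 1*9940 = -103 - 9940 = -10043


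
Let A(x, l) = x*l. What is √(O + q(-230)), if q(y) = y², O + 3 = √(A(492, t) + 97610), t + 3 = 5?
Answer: √(52897 + √98594) ≈ 230.68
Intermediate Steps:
t = 2 (t = -3 + 5 = 2)
A(x, l) = l*x
O = -3 + √98594 (O = -3 + √(2*492 + 97610) = -3 + √(984 + 97610) = -3 + √98594 ≈ 311.00)
√(O + q(-230)) = √((-3 + √98594) + (-230)²) = √((-3 + √98594) + 52900) = √(52897 + √98594)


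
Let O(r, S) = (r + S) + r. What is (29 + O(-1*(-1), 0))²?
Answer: 961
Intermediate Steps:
O(r, S) = S + 2*r (O(r, S) = (S + r) + r = S + 2*r)
(29 + O(-1*(-1), 0))² = (29 + (0 + 2*(-1*(-1))))² = (29 + (0 + 2*1))² = (29 + (0 + 2))² = (29 + 2)² = 31² = 961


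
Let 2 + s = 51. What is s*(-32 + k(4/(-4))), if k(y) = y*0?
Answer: -1568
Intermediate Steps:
s = 49 (s = -2 + 51 = 49)
k(y) = 0
s*(-32 + k(4/(-4))) = 49*(-32 + 0) = 49*(-32) = -1568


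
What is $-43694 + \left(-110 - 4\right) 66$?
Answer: $-51218$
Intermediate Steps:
$-43694 + \left(-110 - 4\right) 66 = -43694 - 7524 = -51218$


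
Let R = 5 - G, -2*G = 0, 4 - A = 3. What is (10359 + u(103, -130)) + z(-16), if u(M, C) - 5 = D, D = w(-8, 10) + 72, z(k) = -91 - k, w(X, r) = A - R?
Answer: 10357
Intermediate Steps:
A = 1 (A = 4 - 1*3 = 4 - 3 = 1)
G = 0 (G = -½*0 = 0)
R = 5 (R = 5 - 1*0 = 5 + 0 = 5)
w(X, r) = -4 (w(X, r) = 1 - 1*5 = 1 - 5 = -4)
D = 68 (D = -4 + 72 = 68)
u(M, C) = 73 (u(M, C) = 5 + 68 = 73)
(10359 + u(103, -130)) + z(-16) = (10359 + 73) + (-91 - 1*(-16)) = 10432 + (-91 + 16) = 10432 - 75 = 10357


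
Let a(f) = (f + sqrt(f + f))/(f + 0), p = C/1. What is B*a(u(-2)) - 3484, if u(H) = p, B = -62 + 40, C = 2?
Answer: -3528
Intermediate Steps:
p = 2 (p = 2/1 = 2*1 = 2)
B = -22
u(H) = 2
a(f) = (f + sqrt(2)*sqrt(f))/f (a(f) = (f + sqrt(2*f))/f = (f + sqrt(2)*sqrt(f))/f)
B*a(u(-2)) - 3484 = -22*(1 + sqrt(2)/sqrt(2)) - 3484 = -22*(1 + sqrt(2)*(sqrt(2)/2)) - 3484 = -22*(1 + 1) - 3484 = -22*2 - 3484 = -44 - 3484 = -3528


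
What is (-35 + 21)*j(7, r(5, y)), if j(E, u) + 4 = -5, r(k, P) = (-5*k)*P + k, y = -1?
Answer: 126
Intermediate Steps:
r(k, P) = k - 5*P*k (r(k, P) = -5*P*k + k = k - 5*P*k)
j(E, u) = -9 (j(E, u) = -4 - 5 = -9)
(-35 + 21)*j(7, r(5, y)) = (-35 + 21)*(-9) = -14*(-9) = 126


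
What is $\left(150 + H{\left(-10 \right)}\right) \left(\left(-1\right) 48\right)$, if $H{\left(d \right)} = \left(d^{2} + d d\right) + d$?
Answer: $-16320$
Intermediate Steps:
$H{\left(d \right)} = d + 2 d^{2}$ ($H{\left(d \right)} = \left(d^{2} + d^{2}\right) + d = 2 d^{2} + d = d + 2 d^{2}$)
$\left(150 + H{\left(-10 \right)}\right) \left(\left(-1\right) 48\right) = \left(150 - 10 \left(1 + 2 \left(-10\right)\right)\right) \left(\left(-1\right) 48\right) = \left(150 - 10 \left(1 - 20\right)\right) \left(-48\right) = \left(150 - -190\right) \left(-48\right) = \left(150 + 190\right) \left(-48\right) = 340 \left(-48\right) = -16320$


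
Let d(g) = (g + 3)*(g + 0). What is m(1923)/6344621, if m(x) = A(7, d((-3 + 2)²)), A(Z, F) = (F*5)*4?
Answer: 80/6344621 ≈ 1.2609e-5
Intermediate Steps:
d(g) = g*(3 + g) (d(g) = (3 + g)*g = g*(3 + g))
A(Z, F) = 20*F (A(Z, F) = (5*F)*4 = 20*F)
m(x) = 80 (m(x) = 20*((-3 + 2)²*(3 + (-3 + 2)²)) = 20*((-1)²*(3 + (-1)²)) = 20*(1*(3 + 1)) = 20*(1*4) = 20*4 = 80)
m(1923)/6344621 = 80/6344621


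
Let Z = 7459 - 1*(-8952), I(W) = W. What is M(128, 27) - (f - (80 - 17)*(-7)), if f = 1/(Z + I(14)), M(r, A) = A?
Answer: -6799951/16425 ≈ -414.00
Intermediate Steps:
Z = 16411 (Z = 7459 + 8952 = 16411)
f = 1/16425 (f = 1/(16411 + 14) = 1/16425 ≈ 6.0883e-5)
M(128, 27) - (f - (80 - 17)*(-7)) = 27 - (1/16425 - (80 - 17)*(-7)) = 27 - (1/16425 - 63*(-7)) = 27 - (1/16425 - 1*(-441)) = 27 - (1/16425 + 441) = 27 - 1*7243426/16425 = 27 - 7243426/16425 = -6799951/16425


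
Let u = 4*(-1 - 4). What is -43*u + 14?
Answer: 874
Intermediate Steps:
u = -20 (u = 4*(-5) = -20)
-43*u + 14 = -43*(-20) + 14 = 860 + 14 = 874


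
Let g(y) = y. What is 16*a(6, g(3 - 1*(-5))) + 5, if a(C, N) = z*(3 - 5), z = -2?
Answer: 69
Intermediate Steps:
a(C, N) = 4 (a(C, N) = -2*(3 - 5) = -2*(-2) = 4)
16*a(6, g(3 - 1*(-5))) + 5 = 16*4 + 5 = 64 + 5 = 69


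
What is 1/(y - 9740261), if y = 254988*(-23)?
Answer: -1/15604985 ≈ -6.4082e-8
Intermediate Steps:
y = -5864724
1/(y - 9740261) = 1/(-5864724 - 9740261) = 1/(-15604985) = -1/15604985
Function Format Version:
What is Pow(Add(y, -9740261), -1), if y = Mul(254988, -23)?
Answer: Rational(-1, 15604985) ≈ -6.4082e-8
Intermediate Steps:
y = -5864724
Pow(Add(y, -9740261), -1) = Pow(Add(-5864724, -9740261), -1) = Pow(-15604985, -1) = Rational(-1, 15604985)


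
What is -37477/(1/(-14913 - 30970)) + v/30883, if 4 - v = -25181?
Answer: 53105084754838/30883 ≈ 1.7196e+9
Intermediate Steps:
v = 25185 (v = 4 - 1*(-25181) = 4 + 25181 = 25185)
-37477/(1/(-14913 - 30970)) + v/30883 = -37477/(1/(-14913 - 30970)) + 25185/30883 = -37477/(1/(-45883)) + 25185*(1/30883) = -37477/(-1/45883) + 25185/30883 = -37477*(-45883) + 25185/30883 = 1719557191 + 25185/30883 = 53105084754838/30883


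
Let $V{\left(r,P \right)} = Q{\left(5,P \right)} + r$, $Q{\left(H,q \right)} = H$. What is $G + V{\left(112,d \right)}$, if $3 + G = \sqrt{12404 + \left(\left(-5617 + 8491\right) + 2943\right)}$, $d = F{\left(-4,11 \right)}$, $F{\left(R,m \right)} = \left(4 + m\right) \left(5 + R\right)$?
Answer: $114 + \sqrt{18221} \approx 248.99$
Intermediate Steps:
$d = 15$ ($d = 20 + 4 \left(-4\right) + 5 \cdot 11 - 44 = 20 - 16 + 55 - 44 = 15$)
$G = -3 + \sqrt{18221}$ ($G = -3 + \sqrt{12404 + \left(\left(-5617 + 8491\right) + 2943\right)} = -3 + \sqrt{12404 + \left(2874 + 2943\right)} = -3 + \sqrt{12404 + 5817} = -3 + \sqrt{18221} \approx 131.99$)
$V{\left(r,P \right)} = 5 + r$
$G + V{\left(112,d \right)} = \left(-3 + \sqrt{18221}\right) + \left(5 + 112\right) = \left(-3 + \sqrt{18221}\right) + 117 = 114 + \sqrt{18221}$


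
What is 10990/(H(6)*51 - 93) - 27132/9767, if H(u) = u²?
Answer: 8578322/2431983 ≈ 3.5273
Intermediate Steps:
10990/(H(6)*51 - 93) - 27132/9767 = 10990/(6²*51 - 93) - 27132/9767 = 10990/(36*51 - 93) - 27132*1/9767 = 10990/(1836 - 93) - 27132/9767 = 10990/1743 - 27132/9767 = 10990*(1/1743) - 27132/9767 = 1570/249 - 27132/9767 = 8578322/2431983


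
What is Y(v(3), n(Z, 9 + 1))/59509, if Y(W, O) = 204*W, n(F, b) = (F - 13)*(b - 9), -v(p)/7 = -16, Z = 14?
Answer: 22848/59509 ≈ 0.38394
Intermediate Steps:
v(p) = 112 (v(p) = -7*(-16) = 112)
n(F, b) = (-13 + F)*(-9 + b)
Y(v(3), n(Z, 9 + 1))/59509 = (204*112)/59509 = 22848*(1/59509) = 22848/59509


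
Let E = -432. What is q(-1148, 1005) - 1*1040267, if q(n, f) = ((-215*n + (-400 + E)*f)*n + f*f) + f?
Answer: 676533083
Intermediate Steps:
q(n, f) = f + f² + n*(-832*f - 215*n) (q(n, f) = ((-215*n + (-400 - 432)*f)*n + f*f) + f = ((-215*n - 832*f)*n + f²) + f = ((-832*f - 215*n)*n + f²) + f = (n*(-832*f - 215*n) + f²) + f = (f² + n*(-832*f - 215*n)) + f = f + f² + n*(-832*f - 215*n))
q(-1148, 1005) - 1*1040267 = (1005 + 1005² - 215*(-1148)² - 832*1005*(-1148)) - 1*1040267 = (1005 + 1010025 - 215*1317904 + 959911680) - 1040267 = (1005 + 1010025 - 283349360 + 959911680) - 1040267 = 677573350 - 1040267 = 676533083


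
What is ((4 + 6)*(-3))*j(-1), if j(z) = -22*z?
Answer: -660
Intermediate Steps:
((4 + 6)*(-3))*j(-1) = ((4 + 6)*(-3))*(-22*(-1)) = (10*(-3))*22 = -30*22 = -660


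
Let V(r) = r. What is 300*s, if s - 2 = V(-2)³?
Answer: -1800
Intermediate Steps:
s = -6 (s = 2 + (-2)³ = 2 - 8 = -6)
300*s = 300*(-6) = -1800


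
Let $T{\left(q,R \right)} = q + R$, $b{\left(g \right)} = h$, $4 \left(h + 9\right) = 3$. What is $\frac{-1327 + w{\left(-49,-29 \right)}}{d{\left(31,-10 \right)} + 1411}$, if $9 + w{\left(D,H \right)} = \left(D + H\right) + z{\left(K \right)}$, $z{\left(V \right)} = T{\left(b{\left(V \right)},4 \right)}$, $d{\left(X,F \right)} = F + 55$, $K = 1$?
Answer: $- \frac{5673}{5824} \approx -0.97407$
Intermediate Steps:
$h = - \frac{33}{4}$ ($h = -9 + \frac{1}{4} \cdot 3 = -9 + \frac{3}{4} = - \frac{33}{4} \approx -8.25$)
$d{\left(X,F \right)} = 55 + F$
$b{\left(g \right)} = - \frac{33}{4}$
$T{\left(q,R \right)} = R + q$
$z{\left(V \right)} = - \frac{17}{4}$ ($z{\left(V \right)} = 4 - \frac{33}{4} = - \frac{17}{4}$)
$w{\left(D,H \right)} = - \frac{53}{4} + D + H$ ($w{\left(D,H \right)} = -9 - \left(\frac{17}{4} - D - H\right) = -9 + \left(- \frac{17}{4} + D + H\right) = - \frac{53}{4} + D + H$)
$\frac{-1327 + w{\left(-49,-29 \right)}}{d{\left(31,-10 \right)} + 1411} = \frac{-1327 - \frac{365}{4}}{\left(55 - 10\right) + 1411} = \frac{-1327 - \frac{365}{4}}{45 + 1411} = - \frac{5673}{4 \cdot 1456} = \left(- \frac{5673}{4}\right) \frac{1}{1456} = - \frac{5673}{5824}$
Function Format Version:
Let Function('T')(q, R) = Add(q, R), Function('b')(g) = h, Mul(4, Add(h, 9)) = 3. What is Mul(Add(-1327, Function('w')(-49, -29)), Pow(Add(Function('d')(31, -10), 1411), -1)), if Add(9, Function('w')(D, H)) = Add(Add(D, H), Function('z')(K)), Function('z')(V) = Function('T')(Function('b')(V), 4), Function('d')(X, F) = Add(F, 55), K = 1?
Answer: Rational(-5673, 5824) ≈ -0.97407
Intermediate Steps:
h = Rational(-33, 4) (h = Add(-9, Mul(Rational(1, 4), 3)) = Add(-9, Rational(3, 4)) = Rational(-33, 4) ≈ -8.2500)
Function('d')(X, F) = Add(55, F)
Function('b')(g) = Rational(-33, 4)
Function('T')(q, R) = Add(R, q)
Function('z')(V) = Rational(-17, 4) (Function('z')(V) = Add(4, Rational(-33, 4)) = Rational(-17, 4))
Function('w')(D, H) = Add(Rational(-53, 4), D, H) (Function('w')(D, H) = Add(-9, Add(Add(D, H), Rational(-17, 4))) = Add(-9, Add(Rational(-17, 4), D, H)) = Add(Rational(-53, 4), D, H))
Mul(Add(-1327, Function('w')(-49, -29)), Pow(Add(Function('d')(31, -10), 1411), -1)) = Mul(Add(-1327, Add(Rational(-53, 4), -49, -29)), Pow(Add(Add(55, -10), 1411), -1)) = Mul(Add(-1327, Rational(-365, 4)), Pow(Add(45, 1411), -1)) = Mul(Rational(-5673, 4), Pow(1456, -1)) = Mul(Rational(-5673, 4), Rational(1, 1456)) = Rational(-5673, 5824)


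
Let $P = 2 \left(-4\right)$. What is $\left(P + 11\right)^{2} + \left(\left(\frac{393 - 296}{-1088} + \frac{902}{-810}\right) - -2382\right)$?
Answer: $\frac{1053040267}{440640} \approx 2389.8$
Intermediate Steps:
$P = -8$
$\left(P + 11\right)^{2} + \left(\left(\frac{393 - 296}{-1088} + \frac{902}{-810}\right) - -2382\right) = \left(-8 + 11\right)^{2} + \left(\left(\frac{393 - 296}{-1088} + \frac{902}{-810}\right) - -2382\right) = 3^{2} + \left(\left(\left(393 - 296\right) \left(- \frac{1}{1088}\right) + 902 \left(- \frac{1}{810}\right)\right) + 2382\right) = 9 + \left(\left(97 \left(- \frac{1}{1088}\right) - \frac{451}{405}\right) + 2382\right) = 9 + \left(\left(- \frac{97}{1088} - \frac{451}{405}\right) + 2382\right) = 9 + \left(- \frac{529973}{440640} + 2382\right) = 9 + \frac{1049074507}{440640} = \frac{1053040267}{440640}$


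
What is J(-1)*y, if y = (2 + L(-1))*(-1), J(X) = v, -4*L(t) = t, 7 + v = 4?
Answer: 27/4 ≈ 6.7500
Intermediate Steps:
v = -3 (v = -7 + 4 = -3)
L(t) = -t/4
J(X) = -3
y = -9/4 (y = (2 - ¼*(-1))*(-1) = (2 + ¼)*(-1) = (9/4)*(-1) = -9/4 ≈ -2.2500)
J(-1)*y = -3*(-9/4) = 27/4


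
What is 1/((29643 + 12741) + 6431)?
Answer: 1/48815 ≈ 2.0486e-5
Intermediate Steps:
1/((29643 + 12741) + 6431) = 1/(42384 + 6431) = 1/48815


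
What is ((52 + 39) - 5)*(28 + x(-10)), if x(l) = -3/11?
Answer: 26230/11 ≈ 2384.5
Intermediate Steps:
x(l) = -3/11 (x(l) = -3*1/11 = -3/11)
((52 + 39) - 5)*(28 + x(-10)) = ((52 + 39) - 5)*(28 - 3/11) = (91 - 5)*(305/11) = 86*(305/11) = 26230/11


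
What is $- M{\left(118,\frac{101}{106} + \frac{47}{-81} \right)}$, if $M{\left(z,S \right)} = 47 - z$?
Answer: $71$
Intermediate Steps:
$- M{\left(118,\frac{101}{106} + \frac{47}{-81} \right)} = - (47 - 118) = \left(-1\right) \left(-71\right) = 71$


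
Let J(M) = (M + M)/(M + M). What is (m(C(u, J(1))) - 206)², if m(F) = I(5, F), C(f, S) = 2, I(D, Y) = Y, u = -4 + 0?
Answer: 41616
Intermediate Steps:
u = -4
J(M) = 1 (J(M) = (2*M)/((2*M)) = (2*M)*(1/(2*M)) = 1)
m(F) = F
(m(C(u, J(1))) - 206)² = (2 - 206)² = (-204)² = 41616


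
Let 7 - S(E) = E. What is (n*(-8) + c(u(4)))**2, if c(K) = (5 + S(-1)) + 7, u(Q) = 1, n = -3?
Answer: 1936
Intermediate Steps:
S(E) = 7 - E
c(K) = 20 (c(K) = (5 + (7 - 1*(-1))) + 7 = (5 + (7 + 1)) + 7 = (5 + 8) + 7 = 13 + 7 = 20)
(n*(-8) + c(u(4)))**2 = (-3*(-8) + 20)**2 = (24 + 20)**2 = 44**2 = 1936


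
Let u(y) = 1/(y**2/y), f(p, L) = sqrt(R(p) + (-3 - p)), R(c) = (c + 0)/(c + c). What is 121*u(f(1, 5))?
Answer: -121*I*sqrt(14)/7 ≈ -64.677*I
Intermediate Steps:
R(c) = 1/2 (R(c) = c/((2*c)) = c*(1/(2*c)) = 1/2)
f(p, L) = sqrt(-5/2 - p) (f(p, L) = sqrt(1/2 + (-3 - p)) = sqrt(-5/2 - p))
u(y) = 1/y
121*u(f(1, 5)) = 121/((sqrt(-10 - 4*1)/2)) = 121/((sqrt(-10 - 4)/2)) = 121/((sqrt(-14)/2)) = 121/(((I*sqrt(14))/2)) = 121/((I*sqrt(14)/2)) = 121*(-I*sqrt(14)/7) = -121*I*sqrt(14)/7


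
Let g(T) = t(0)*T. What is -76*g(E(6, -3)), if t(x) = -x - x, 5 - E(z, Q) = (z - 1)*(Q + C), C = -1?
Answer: 0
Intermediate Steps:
E(z, Q) = 5 - (-1 + Q)*(-1 + z) (E(z, Q) = 5 - (z - 1)*(Q - 1) = 5 - (-1 + z)*(-1 + Q) = 5 - (-1 + Q)*(-1 + z))
t(x) = -2*x
g(T) = 0 (g(T) = (-2*0)*T = 0*T = 0)
-76*g(E(6, -3)) = -76*0 = 0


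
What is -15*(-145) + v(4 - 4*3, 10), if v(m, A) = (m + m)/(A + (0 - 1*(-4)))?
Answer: 15217/7 ≈ 2173.9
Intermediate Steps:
v(m, A) = 2*m/(4 + A) (v(m, A) = (2*m)/(A + (0 + 4)) = (2*m)/(A + 4) = (2*m)/(4 + A) = 2*m/(4 + A))
-15*(-145) + v(4 - 4*3, 10) = -15*(-145) + 2*(4 - 4*3)/(4 + 10) = 2175 + 2*(4 - 12)/14 = 2175 + 2*(-8)*(1/14) = 2175 - 8/7 = 15217/7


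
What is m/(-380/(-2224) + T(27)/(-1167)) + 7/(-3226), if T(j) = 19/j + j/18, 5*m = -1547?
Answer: -87430830390043/47749203490 ≈ -1831.0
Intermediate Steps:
m = -1547/5 (m = (⅕)*(-1547) = -1547/5 ≈ -309.40)
T(j) = 19/j + j/18 (T(j) = 19/j + j*(1/18) = 19/j + j/18)
m/(-380/(-2224) + T(27)/(-1167)) + 7/(-3226) = -1547/(5*(-380/(-2224) + (19/27 + (1/18)*27)/(-1167))) + 7/(-3226) = -1547/(5*(-380*(-1/2224) + (19*(1/27) + 3/2)*(-1/1167))) + 7*(-1/3226) = -1547/(5*(95/556 + (19/27 + 3/2)*(-1/1167))) - 7/3226 = -1547/(5*(95/556 + (119/54)*(-1/1167))) - 7/3226 = -1547/(5*(95/556 - 119/63018)) - 7/3226 = -1547/(5*2960273/17519004) - 7/3226 = -1547/5*17519004/2960273 - 7/3226 = -27101899188/14801365 - 7/3226 = -87430830390043/47749203490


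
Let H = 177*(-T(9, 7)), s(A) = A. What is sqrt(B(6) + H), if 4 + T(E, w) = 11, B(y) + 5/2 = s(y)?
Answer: I*sqrt(4942)/2 ≈ 35.15*I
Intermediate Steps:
B(y) = -5/2 + y
T(E, w) = 7 (T(E, w) = -4 + 11 = 7)
H = -1239 (H = 177*(-1*7) = 177*(-7) = -1239)
sqrt(B(6) + H) = sqrt((-5/2 + 6) - 1239) = sqrt(7/2 - 1239) = sqrt(-2471/2) = I*sqrt(4942)/2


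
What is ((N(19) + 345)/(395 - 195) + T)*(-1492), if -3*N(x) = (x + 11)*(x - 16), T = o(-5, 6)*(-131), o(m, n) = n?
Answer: 11703621/10 ≈ 1.1704e+6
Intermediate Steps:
T = -786 (T = 6*(-131) = -786)
N(x) = -(-16 + x)*(11 + x)/3 (N(x) = -(x + 11)*(x - 16)/3 = -(11 + x)*(-16 + x)/3 = -(-16 + x)*(11 + x)/3)
((N(19) + 345)/(395 - 195) + T)*(-1492) = (((176/3 - ⅓*19² + (5/3)*19) + 345)/(395 - 195) - 786)*(-1492) = (((176/3 - ⅓*361 + 95/3) + 345)/200 - 786)*(-1492) = (((176/3 - 361/3 + 95/3) + 345)*(1/200) - 786)*(-1492) = ((-30 + 345)*(1/200) - 786)*(-1492) = (315*(1/200) - 786)*(-1492) = (63/40 - 786)*(-1492) = -31377/40*(-1492) = 11703621/10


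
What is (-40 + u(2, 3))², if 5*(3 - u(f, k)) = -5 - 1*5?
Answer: 1225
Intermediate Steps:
u(f, k) = 5 (u(f, k) = 3 - (-5 - 1*5)/5 = 3 - (-5 - 5)/5 = 3 - ⅕*(-10) = 3 + 2 = 5)
(-40 + u(2, 3))² = (-40 + 5)² = (-35)² = 1225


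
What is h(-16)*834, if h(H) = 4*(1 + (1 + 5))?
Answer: 23352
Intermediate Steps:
h(H) = 28 (h(H) = 4*(1 + 6) = 4*7 = 28)
h(-16)*834 = 28*834 = 23352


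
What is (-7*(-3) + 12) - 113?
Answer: -80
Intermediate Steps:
(-7*(-3) + 12) - 113 = (21 + 12) - 113 = 33 - 113 = -80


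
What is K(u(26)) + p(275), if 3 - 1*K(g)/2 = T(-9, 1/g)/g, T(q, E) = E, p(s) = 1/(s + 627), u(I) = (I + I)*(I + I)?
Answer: 9894443901/1648769408 ≈ 6.0011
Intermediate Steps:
u(I) = 4*I² (u(I) = (2*I)*(2*I) = 4*I²)
p(s) = 1/(627 + s)
K(g) = 6 - 2/g² (K(g) = 6 - 2/(g*g) = 6 - 2/g²)
K(u(26)) + p(275) = (6 - 2/(4*26²)²) + 1/(627 + 275) = (6 - 2/(4*676)²) + 1/902 = (6 - 2/2704²) + 1/902 = (6 - 2*1/7311616) + 1/902 = (6 - 1/3655808) + 1/902 = 21934847/3655808 + 1/902 = 9894443901/1648769408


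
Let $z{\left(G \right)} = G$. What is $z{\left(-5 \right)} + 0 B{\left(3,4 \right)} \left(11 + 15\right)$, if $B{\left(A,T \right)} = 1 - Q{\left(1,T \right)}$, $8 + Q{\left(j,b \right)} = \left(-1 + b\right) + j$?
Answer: $-5$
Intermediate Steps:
$Q{\left(j,b \right)} = -9 + b + j$ ($Q{\left(j,b \right)} = -8 + \left(\left(-1 + b\right) + j\right) = -8 + \left(-1 + b + j\right) = -9 + b + j$)
$B{\left(A,T \right)} = 9 - T$ ($B{\left(A,T \right)} = 1 - \left(-9 + T + 1\right) = 1 - \left(-8 + T\right) = 9 - T$)
$z{\left(-5 \right)} + 0 B{\left(3,4 \right)} \left(11 + 15\right) = -5 + 0 \left(9 - 4\right) \left(11 + 15\right) = -5 + 0 \left(9 - 4\right) 26 = -5 + 0 \cdot 5 \cdot 26 = -5 + 0 \cdot 26 = -5 + 0 = -5$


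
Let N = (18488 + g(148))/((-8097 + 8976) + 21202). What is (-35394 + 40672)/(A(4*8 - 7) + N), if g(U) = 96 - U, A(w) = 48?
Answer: 4482443/41474 ≈ 108.08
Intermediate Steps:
N = 18436/22081 (N = (18488 + (96 - 1*148))/((-8097 + 8976) + 21202) = (18488 + (96 - 148))/(879 + 21202) = (18488 - 52)/22081 = 18436*(1/22081) = 18436/22081 ≈ 0.83493)
(-35394 + 40672)/(A(4*8 - 7) + N) = (-35394 + 40672)/(48 + 18436/22081) = 5278/(1078324/22081) = 5278*(22081/1078324) = 4482443/41474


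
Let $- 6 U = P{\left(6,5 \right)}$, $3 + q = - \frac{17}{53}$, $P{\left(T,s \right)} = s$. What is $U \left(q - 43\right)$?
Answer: $\frac{12275}{318} \approx 38.601$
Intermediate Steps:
$q = - \frac{176}{53}$ ($q = -3 - \frac{17}{53} = - \frac{176}{53} \approx -3.3208$)
$U = - \frac{5}{6}$ ($U = \left(- \frac{1}{6}\right) 5 = - \frac{5}{6} \approx -0.83333$)
$U \left(q - 43\right) = - \frac{5 \left(- \frac{176}{53} - 43\right)}{6} = \left(- \frac{5}{6}\right) \left(- \frac{2455}{53}\right) = \frac{12275}{318}$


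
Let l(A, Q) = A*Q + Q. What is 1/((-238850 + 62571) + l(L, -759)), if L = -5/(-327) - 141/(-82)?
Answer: -8938/1594134445 ≈ -5.6068e-6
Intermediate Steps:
L = 46517/26814 (L = -5*(-1/327) - 141*(-1/82) = 5/327 + 141/82 = 46517/26814 ≈ 1.7348)
l(A, Q) = Q + A*Q
1/((-238850 + 62571) + l(L, -759)) = 1/((-238850 + 62571) - 759*(1 + 46517/26814)) = 1/(-176279 - 759*73331/26814) = 1/(-176279 - 18552743/8938) = 1/(-1594134445/8938) = -8938/1594134445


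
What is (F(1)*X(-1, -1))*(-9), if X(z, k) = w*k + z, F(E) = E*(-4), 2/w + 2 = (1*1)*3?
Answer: -108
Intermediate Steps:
w = 2 (w = 2/(-2 + (1*1)*3) = 2/(-2 + 1*3) = 2/(-2 + 3) = 2/1 = 2*1 = 2)
F(E) = -4*E
X(z, k) = z + 2*k (X(z, k) = 2*k + z = z + 2*k)
(F(1)*X(-1, -1))*(-9) = ((-4*1)*(-1 + 2*(-1)))*(-9) = -4*(-1 - 2)*(-9) = -4*(-3)*(-9) = 12*(-9) = -108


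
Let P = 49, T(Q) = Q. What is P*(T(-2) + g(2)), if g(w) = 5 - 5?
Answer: -98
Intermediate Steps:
g(w) = 0
P*(T(-2) + g(2)) = 49*(-2 + 0) = 49*(-2) = -98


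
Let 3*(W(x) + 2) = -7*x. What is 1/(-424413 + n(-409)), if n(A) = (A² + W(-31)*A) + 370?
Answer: -3/856585 ≈ -3.5023e-6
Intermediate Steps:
W(x) = -2 - 7*x/3 (W(x) = -2 + (-7*x)/3 = -2 - 7*x/3)
n(A) = 370 + A² + 211*A/3 (n(A) = (A² + (-2 - 7/3*(-31))*A) + 370 = (A² + (-2 + 217/3)*A) + 370 = (A² + 211*A/3) + 370 = 370 + A² + 211*A/3)
1/(-424413 + n(-409)) = 1/(-424413 + (370 + (-409)² + (211/3)*(-409))) = 1/(-424413 + (370 + 167281 - 86299/3)) = 1/(-424413 + 416654/3) = 1/(-856585/3) = -3/856585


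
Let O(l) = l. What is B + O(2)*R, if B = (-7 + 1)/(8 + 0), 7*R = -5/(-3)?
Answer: -23/84 ≈ -0.27381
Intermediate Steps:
R = 5/21 (R = (-5/(-3))/7 = (-5*(-1/3))/7 = (1/7)*(5/3) = 5/21 ≈ 0.23810)
B = -3/4 (B = -6/8 = -6*1/8 = -3/4 ≈ -0.75000)
B + O(2)*R = -3/4 + 2*(5/21) = -3/4 + 10/21 = -23/84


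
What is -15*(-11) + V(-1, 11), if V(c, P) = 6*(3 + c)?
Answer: 177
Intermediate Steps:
V(c, P) = 18 + 6*c
-15*(-11) + V(-1, 11) = -15*(-11) + (18 + 6*(-1)) = 165 + (18 - 6) = 165 + 12 = 177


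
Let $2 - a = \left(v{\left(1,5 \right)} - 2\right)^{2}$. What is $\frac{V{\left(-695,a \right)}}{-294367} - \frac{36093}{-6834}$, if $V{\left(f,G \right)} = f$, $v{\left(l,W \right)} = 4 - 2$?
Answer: $\frac{3543112587}{670568026} \approx 5.2837$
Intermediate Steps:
$v{\left(l,W \right)} = 2$ ($v{\left(l,W \right)} = 4 - 2 = 2$)
$a = 2$ ($a = 2 - \left(2 - 2\right)^{2} = 2 - 0^{2} = 2 - 0 = 2 + 0 = 2$)
$\frac{V{\left(-695,a \right)}}{-294367} - \frac{36093}{-6834} = - \frac{695}{-294367} - \frac{36093}{-6834} = \left(-695\right) \left(- \frac{1}{294367}\right) - - \frac{12031}{2278} = \frac{695}{294367} + \frac{12031}{2278} = \frac{3543112587}{670568026}$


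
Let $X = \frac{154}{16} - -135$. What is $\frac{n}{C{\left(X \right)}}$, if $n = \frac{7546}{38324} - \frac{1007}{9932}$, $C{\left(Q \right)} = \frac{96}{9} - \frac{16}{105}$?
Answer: $\frac{171115}{18837184} \approx 0.0090839$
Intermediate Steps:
$X = \frac{1157}{8}$ ($X = 154 \cdot \frac{1}{16} + 135 = \frac{77}{8} + 135 = \frac{1157}{8} \approx 144.63$)
$C{\left(Q \right)} = \frac{368}{35}$ ($C{\left(Q \right)} = 96 \cdot \frac{1}{9} - \frac{16}{105} = \frac{32}{3} - \frac{16}{105} = \frac{368}{35}$)
$n = \frac{4889}{51188}$ ($n = 7546 \cdot \frac{1}{38324} - \frac{1007}{9932} = \frac{343}{1742} - \frac{1007}{9932} = \frac{4889}{51188} \approx 0.095511$)
$\frac{n}{C{\left(X \right)}} = \frac{4889}{51188 \cdot \frac{368}{35}} = \frac{4889}{51188} \cdot \frac{35}{368} = \frac{171115}{18837184}$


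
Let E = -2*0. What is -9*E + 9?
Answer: 9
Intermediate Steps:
E = 0
-9*E + 9 = -9*0 + 9 = 0 + 9 = 9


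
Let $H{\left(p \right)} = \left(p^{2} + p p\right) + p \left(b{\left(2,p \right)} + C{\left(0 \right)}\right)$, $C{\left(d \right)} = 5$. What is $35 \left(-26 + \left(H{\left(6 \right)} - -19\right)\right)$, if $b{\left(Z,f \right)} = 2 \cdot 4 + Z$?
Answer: $5425$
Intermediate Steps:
$b{\left(Z,f \right)} = 8 + Z$
$H{\left(p \right)} = 2 p^{2} + 15 p$ ($H{\left(p \right)} = \left(p^{2} + p p\right) + p \left(\left(8 + 2\right) + 5\right) = \left(p^{2} + p^{2}\right) + p \left(10 + 5\right) = 2 p^{2} + p 15 = 2 p^{2} + 15 p$)
$35 \left(-26 + \left(H{\left(6 \right)} - -19\right)\right) = 35 \left(-26 - \left(-19 - 6 \left(15 + 2 \cdot 6\right)\right)\right) = 35 \left(-26 + \left(6 \left(15 + 12\right) + 19\right)\right) = 35 \left(-26 + \left(6 \cdot 27 + 19\right)\right) = 35 \left(-26 + \left(162 + 19\right)\right) = 35 \left(-26 + 181\right) = 35 \cdot 155 = 5425$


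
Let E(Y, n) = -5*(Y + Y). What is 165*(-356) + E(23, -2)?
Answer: -58970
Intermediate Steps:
E(Y, n) = -10*Y
165*(-356) + E(23, -2) = 165*(-356) - 10*23 = -58740 - 230 = -58970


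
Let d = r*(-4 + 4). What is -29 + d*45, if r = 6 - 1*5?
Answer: -29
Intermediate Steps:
r = 1 (r = 6 - 5 = 1)
d = 0 (d = 1*(-4 + 4) = 1*0 = 0)
-29 + d*45 = -29 + 0*45 = -29 + 0 = -29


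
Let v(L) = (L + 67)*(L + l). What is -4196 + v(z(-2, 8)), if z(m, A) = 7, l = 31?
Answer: -1384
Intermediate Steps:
v(L) = (31 + L)*(67 + L) (v(L) = (L + 67)*(L + 31) = (67 + L)*(31 + L) = (31 + L)*(67 + L))
-4196 + v(z(-2, 8)) = -4196 + (2077 + 7² + 98*7) = -4196 + (2077 + 49 + 686) = -4196 + 2812 = -1384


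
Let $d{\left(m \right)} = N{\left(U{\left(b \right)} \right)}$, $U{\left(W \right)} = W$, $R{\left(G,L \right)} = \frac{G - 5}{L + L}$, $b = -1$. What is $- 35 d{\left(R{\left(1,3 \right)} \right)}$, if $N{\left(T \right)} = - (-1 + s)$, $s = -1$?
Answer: $-70$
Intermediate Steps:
$R{\left(G,L \right)} = \frac{-5 + G}{2 L}$
$N{\left(T \right)} = 2$ ($N{\left(T \right)} = - (-1 - 1) = \left(-1\right) \left(-2\right) = 2$)
$d{\left(m \right)} = 2$
$- 35 d{\left(R{\left(1,3 \right)} \right)} = \left(-35\right) 2 = -70$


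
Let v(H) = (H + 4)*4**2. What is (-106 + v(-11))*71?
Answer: -15478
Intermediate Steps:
v(H) = 64 + 16*H (v(H) = (4 + H)*16 = 64 + 16*H)
(-106 + v(-11))*71 = (-106 + (64 + 16*(-11)))*71 = (-106 + (64 - 176))*71 = (-106 - 112)*71 = -218*71 = -15478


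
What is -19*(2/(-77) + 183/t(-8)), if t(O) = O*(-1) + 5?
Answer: -267235/1001 ≈ -266.97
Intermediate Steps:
t(O) = 5 - O (t(O) = -O + 5 = 5 - O)
-19*(2/(-77) + 183/t(-8)) = -19*(2/(-77) + 183/(5 - 1*(-8))) = -19*(2*(-1/77) + 183/(5 + 8)) = -19*(-2/77 + 183/13) = -19*14065/1001 = -267235/1001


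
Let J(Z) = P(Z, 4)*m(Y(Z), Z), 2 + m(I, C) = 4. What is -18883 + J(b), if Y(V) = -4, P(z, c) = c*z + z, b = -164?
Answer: -20523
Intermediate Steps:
P(z, c) = z + c*z
m(I, C) = 2 (m(I, C) = -2 + 4 = 2)
J(Z) = 10*Z (J(Z) = (Z*(1 + 4))*2 = (Z*5)*2 = (5*Z)*2 = 10*Z)
-18883 + J(b) = -18883 + 10*(-164) = -18883 - 1640 = -20523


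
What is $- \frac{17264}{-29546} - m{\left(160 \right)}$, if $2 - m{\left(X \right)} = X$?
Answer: $\frac{2342766}{14773} \approx 158.58$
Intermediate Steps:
$m{\left(X \right)} = 2 - X$
$- \frac{17264}{-29546} - m{\left(160 \right)} = - \frac{17264}{-29546} - \left(2 - 160\right) = \left(-17264\right) \left(- \frac{1}{29546}\right) - \left(2 - 160\right) = \frac{8632}{14773} - -158 = \frac{8632}{14773} + 158 = \frac{2342766}{14773}$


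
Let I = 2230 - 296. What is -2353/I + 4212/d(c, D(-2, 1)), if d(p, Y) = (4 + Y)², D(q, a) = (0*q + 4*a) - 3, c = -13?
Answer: 8087183/48350 ≈ 167.26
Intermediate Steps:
D(q, a) = -3 + 4*a (D(q, a) = (0 + 4*a) - 3 = 4*a - 3 = -3 + 4*a)
I = 1934
-2353/I + 4212/d(c, D(-2, 1)) = -2353/1934 + 4212/((4 + (-3 + 4*1))²) = -2353*1/1934 + 4212/((4 + (-3 + 4))²) = -2353/1934 + 4212/((4 + 1)²) = -2353/1934 + 4212/(5²) = -2353/1934 + 4212/25 = 8087183/48350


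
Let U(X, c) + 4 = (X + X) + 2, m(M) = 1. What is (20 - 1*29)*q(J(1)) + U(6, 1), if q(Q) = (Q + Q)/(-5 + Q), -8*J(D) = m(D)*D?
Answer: 392/41 ≈ 9.5610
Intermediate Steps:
J(D) = -D/8
U(X, c) = -2 + 2*X (U(X, c) = -4 + ((X + X) + 2) = -4 + (2*X + 2) = -4 + (2 + 2*X) = -2 + 2*X)
q(Q) = 2*Q/(-5 + Q) (q(Q) = (2*Q)/(-5 + Q) = 2*Q/(-5 + Q))
(20 - 1*29)*q(J(1)) + U(6, 1) = (20 - 1*29)*(2*(-⅛*1)/(-5 - ⅛*1)) + (-2 + 2*6) = (20 - 29)*(2*(-⅛)/(-5 - ⅛)) + (-2 + 12) = -18*(-1)/(8*(-41/8)) + 10 = -18*(-1)*(-8)/(8*41) + 10 = -9*2/41 + 10 = -18/41 + 10 = 392/41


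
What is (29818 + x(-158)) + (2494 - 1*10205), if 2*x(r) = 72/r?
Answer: 1746435/79 ≈ 22107.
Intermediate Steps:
x(r) = 36/r (x(r) = (72/r)/2 = 36/r)
(29818 + x(-158)) + (2494 - 1*10205) = (29818 + 36/(-158)) + (2494 - 1*10205) = (29818 + 36*(-1/158)) + (2494 - 10205) = (29818 - 18/79) - 7711 = 2355604/79 - 7711 = 1746435/79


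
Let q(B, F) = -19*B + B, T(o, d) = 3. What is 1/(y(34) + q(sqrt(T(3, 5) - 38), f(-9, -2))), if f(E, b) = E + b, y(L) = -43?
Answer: I/(-43*I + 18*sqrt(35)) ≈ -0.0032603 + 0.0080741*I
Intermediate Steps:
q(B, F) = -18*B
1/(y(34) + q(sqrt(T(3, 5) - 38), f(-9, -2))) = 1/(-43 - 18*sqrt(3 - 38)) = 1/(-43 - 18*I*sqrt(35))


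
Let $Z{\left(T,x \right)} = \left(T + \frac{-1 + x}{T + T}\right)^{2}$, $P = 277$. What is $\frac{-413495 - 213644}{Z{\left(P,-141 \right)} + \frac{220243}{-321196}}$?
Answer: $- \frac{15455870684923876}{1887475002415797} \approx -8.1886$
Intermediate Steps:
$Z{\left(T,x \right)} = \left(T + \frac{-1 + x}{2 T}\right)^{2}$
$\frac{-413495 - 213644}{Z{\left(P,-141 \right)} + \frac{220243}{-321196}} = \frac{-413495 - 213644}{\frac{\left(-1 - 141 + 2 \cdot 277^{2}\right)^{2}}{4 \cdot 76729} + \frac{220243}{-321196}} = - \frac{627139}{\frac{1}{4} \cdot \frac{1}{76729} \left(-1 - 141 + 2 \cdot 76729\right)^{2} + 220243 \left(- \frac{1}{321196}\right)} = - \frac{627139}{\frac{1}{4} \cdot \frac{1}{76729} \left(-1 - 141 + 153458\right)^{2} - \frac{220243}{321196}} = - \frac{627139}{\frac{1}{4} \cdot \frac{1}{76729} \cdot 153316^{2} - \frac{220243}{321196}} = - \frac{627139}{\frac{1}{4} \cdot \frac{1}{76729} \cdot 23505795856 - \frac{220243}{321196}} = - \frac{627139}{\frac{5876448964}{76729} - \frac{220243}{321196}} = - \frac{627139}{\frac{1887475002415797}{24645047884}} = \left(-627139\right) \frac{24645047884}{1887475002415797} = - \frac{15455870684923876}{1887475002415797}$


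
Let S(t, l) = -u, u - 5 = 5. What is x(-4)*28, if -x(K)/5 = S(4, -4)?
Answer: 1400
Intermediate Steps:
u = 10 (u = 5 + 5 = 10)
S(t, l) = -10 (S(t, l) = -1*10 = -10)
x(K) = 50 (x(K) = -5*(-10) = 50)
x(-4)*28 = 50*28 = 1400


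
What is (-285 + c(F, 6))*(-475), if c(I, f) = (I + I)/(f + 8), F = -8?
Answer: 951425/7 ≈ 1.3592e+5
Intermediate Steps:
c(I, f) = 2*I/(8 + f) (c(I, f) = (2*I)/(8 + f) = 2*I/(8 + f))
(-285 + c(F, 6))*(-475) = (-285 + 2*(-8)/(8 + 6))*(-475) = (-285 + 2*(-8)/14)*(-475) = (-285 + 2*(-8)*(1/14))*(-475) = (-285 - 8/7)*(-475) = -2003/7*(-475) = 951425/7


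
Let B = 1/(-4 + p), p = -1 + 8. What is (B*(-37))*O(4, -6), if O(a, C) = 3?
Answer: -37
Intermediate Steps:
p = 7
B = ⅓ (B = 1/(-4 + 7) = 1/3 = ⅓ ≈ 0.33333)
(B*(-37))*O(4, -6) = ((⅓)*(-37))*3 = -37/3*3 = -37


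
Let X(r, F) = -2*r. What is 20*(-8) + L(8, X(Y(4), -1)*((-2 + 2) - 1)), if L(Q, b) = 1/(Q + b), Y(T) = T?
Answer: -2559/16 ≈ -159.94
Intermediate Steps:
20*(-8) + L(8, X(Y(4), -1)*((-2 + 2) - 1)) = 20*(-8) + 1/(8 + (-2*4)*((-2 + 2) - 1)) = -160 + 1/(8 - 8*(0 - 1)) = -160 + 1/(8 - 8*(-1)) = -160 + 1/(8 + 8) = -160 + 1/16 = -2559/16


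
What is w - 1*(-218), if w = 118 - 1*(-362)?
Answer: 698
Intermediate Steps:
w = 480 (w = 118 + 362 = 480)
w - 1*(-218) = 480 - 1*(-218) = 480 + 218 = 698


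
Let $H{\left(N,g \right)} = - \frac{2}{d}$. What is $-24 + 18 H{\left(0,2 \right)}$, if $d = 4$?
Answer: $-33$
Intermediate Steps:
$H{\left(N,g \right)} = - \frac{1}{2}$ ($H{\left(N,g \right)} = - \frac{2}{4} = \left(-2\right) \frac{1}{4} = - \frac{1}{2}$)
$-24 + 18 H{\left(0,2 \right)} = -24 + 18 \left(- \frac{1}{2}\right) = -24 - 9 = -33$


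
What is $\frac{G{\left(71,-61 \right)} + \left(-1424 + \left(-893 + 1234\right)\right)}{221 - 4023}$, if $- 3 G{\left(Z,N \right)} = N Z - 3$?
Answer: $- \frac{1085}{11406} \approx -0.095125$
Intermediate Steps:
$G{\left(Z,N \right)} = 1 - \frac{N Z}{3}$ ($G{\left(Z,N \right)} = - \frac{N Z - 3}{3} = - \frac{-3 + N Z}{3} = 1 - \frac{N Z}{3}$)
$\frac{G{\left(71,-61 \right)} + \left(-1424 + \left(-893 + 1234\right)\right)}{221 - 4023} = \frac{\left(1 - \left(- \frac{61}{3}\right) 71\right) + \left(-1424 + \left(-893 + 1234\right)\right)}{221 - 4023} = \frac{\left(1 + \frac{4331}{3}\right) + \left(-1424 + 341\right)}{-3802} = \left(\frac{4334}{3} - 1083\right) \left(- \frac{1}{3802}\right) = \frac{1085}{3} \left(- \frac{1}{3802}\right) = - \frac{1085}{11406}$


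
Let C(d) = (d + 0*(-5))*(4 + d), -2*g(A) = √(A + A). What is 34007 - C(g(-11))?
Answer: 68025/2 + 2*I*√22 ≈ 34013.0 + 9.3808*I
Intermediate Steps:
g(A) = -√2*√A/2 (g(A) = -√(A + A)/2 = -√2*√A/2)
C(d) = d*(4 + d) (C(d) = (d + 0)*(4 + d) = d*(4 + d))
34007 - C(g(-11)) = 34007 - (-√2*√(-11)/2)*(4 - √2*√(-11)/2) = 34007 - (-√2*I*√11/2)*(4 - √2*I*√11/2) = 34007 - (-I*√22/2)*(4 - I*√22/2) = 34007 - (-1)*I*√22*(4 - I*√22/2)/2 = 34007 + I*√22*(4 - I*√22/2)/2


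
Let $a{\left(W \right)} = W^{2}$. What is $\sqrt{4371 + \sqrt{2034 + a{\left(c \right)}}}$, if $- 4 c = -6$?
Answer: $\frac{\sqrt{17484 + 6 \sqrt{905}}}{2} \approx 66.454$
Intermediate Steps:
$c = \frac{3}{2}$ ($c = \left(- \frac{1}{4}\right) \left(-6\right) = \frac{3}{2} \approx 1.5$)
$\sqrt{4371 + \sqrt{2034 + a{\left(c \right)}}} = \sqrt{4371 + \sqrt{2034 + \left(\frac{3}{2}\right)^{2}}} = \sqrt{4371 + \sqrt{2034 + \frac{9}{4}}} = \sqrt{4371 + \sqrt{\frac{8145}{4}}} = \sqrt{4371 + \frac{3 \sqrt{905}}{2}}$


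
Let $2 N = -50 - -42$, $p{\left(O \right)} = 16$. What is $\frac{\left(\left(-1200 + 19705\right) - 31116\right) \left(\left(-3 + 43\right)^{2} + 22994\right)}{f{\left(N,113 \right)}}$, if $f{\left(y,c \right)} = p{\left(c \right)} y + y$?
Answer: $\frac{155077467}{34} \approx 4.5611 \cdot 10^{6}$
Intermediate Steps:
$N = -4$ ($N = \frac{-50 - -42}{2} = \frac{-50 + 42}{2} = \frac{1}{2} \left(-8\right) = -4$)
$f{\left(y,c \right)} = 17 y$ ($f{\left(y,c \right)} = 16 y + y = 17 y$)
$\frac{\left(\left(-1200 + 19705\right) - 31116\right) \left(\left(-3 + 43\right)^{2} + 22994\right)}{f{\left(N,113 \right)}} = \frac{\left(\left(-1200 + 19705\right) - 31116\right) \left(\left(-3 + 43\right)^{2} + 22994\right)}{17 \left(-4\right)} = \frac{\left(18505 - 31116\right) \left(40^{2} + 22994\right)}{-68} = - 12611 \left(1600 + 22994\right) \left(- \frac{1}{68}\right) = \left(-12611\right) 24594 \left(- \frac{1}{68}\right) = \left(-310154934\right) \left(- \frac{1}{68}\right) = \frac{155077467}{34}$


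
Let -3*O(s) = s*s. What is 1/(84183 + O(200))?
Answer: 3/212549 ≈ 1.4114e-5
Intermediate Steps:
O(s) = -s²/3 (O(s) = -s*s/3 = -s²/3)
1/(84183 + O(200)) = 1/(84183 - ⅓*200²) = 1/(84183 - ⅓*40000) = 1/(84183 - 40000/3) = 1/(212549/3) = 3/212549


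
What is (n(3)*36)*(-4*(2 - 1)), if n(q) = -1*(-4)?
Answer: -576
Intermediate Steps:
n(q) = 4
(n(3)*36)*(-4*(2 - 1)) = (4*36)*(-4*(2 - 1)) = 144*(-4*1) = 144*(-4) = -576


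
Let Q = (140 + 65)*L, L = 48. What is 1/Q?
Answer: 1/9840 ≈ 0.00010163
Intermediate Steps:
Q = 9840 (Q = (140 + 65)*48 = 205*48 = 9840)
1/Q = 1/9840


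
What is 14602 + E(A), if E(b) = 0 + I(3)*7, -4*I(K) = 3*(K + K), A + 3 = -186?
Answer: 29141/2 ≈ 14571.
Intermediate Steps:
A = -189 (A = -3 - 186 = -189)
I(K) = -3*K/2 (I(K) = -3*(K + K)/4 = -3*2*K/4 = -3*K/2)
E(b) = -63/2 (E(b) = 0 - 3/2*3*7 = 0 - 9/2*7 = 0 - 63/2 = -63/2)
14602 + E(A) = 14602 - 63/2 = 29141/2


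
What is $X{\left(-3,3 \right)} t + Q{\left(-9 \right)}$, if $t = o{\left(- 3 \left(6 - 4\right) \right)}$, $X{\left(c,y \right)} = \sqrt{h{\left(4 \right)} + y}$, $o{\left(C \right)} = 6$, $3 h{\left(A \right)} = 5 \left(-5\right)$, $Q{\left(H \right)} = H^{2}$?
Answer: $81 + 8 i \sqrt{3} \approx 81.0 + 13.856 i$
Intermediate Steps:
$h{\left(A \right)} = - \frac{25}{3}$ ($h{\left(A \right)} = \frac{5 \left(-5\right)}{3} = \frac{1}{3} \left(-25\right) = - \frac{25}{3}$)
$X{\left(c,y \right)} = \sqrt{- \frac{25}{3} + y}$
$t = 6$
$X{\left(-3,3 \right)} t + Q{\left(-9 \right)} = \frac{\sqrt{-75 + 9 \cdot 3}}{3} \cdot 6 + \left(-9\right)^{2} = \frac{\sqrt{-75 + 27}}{3} \cdot 6 + 81 = \frac{\sqrt{-48}}{3} \cdot 6 + 81 = \frac{4 i \sqrt{3}}{3} \cdot 6 + 81 = 8 i \sqrt{3} + 81 = 81 + 8 i \sqrt{3}$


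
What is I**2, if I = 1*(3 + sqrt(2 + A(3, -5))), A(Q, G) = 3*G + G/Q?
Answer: -17/3 + 4*I*sqrt(33) ≈ -5.6667 + 22.978*I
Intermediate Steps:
I = 3 + 2*I*sqrt(33)/3 (I = 1*(3 + sqrt(2 + (3*(-5) - 5/3))) = 1*(3 + sqrt(2 + (-15 - 5*1/3))) = 1*(3 + sqrt(2 + (-15 - 5/3))) = 1*(3 + sqrt(2 - 50/3)) = 1*(3 + sqrt(-44/3)) = 1*(3 + 2*I*sqrt(33)/3) = 3 + 2*I*sqrt(33)/3 ≈ 3.0 + 3.8297*I)
I**2 = (3 + 2*I*sqrt(33)/3)**2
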